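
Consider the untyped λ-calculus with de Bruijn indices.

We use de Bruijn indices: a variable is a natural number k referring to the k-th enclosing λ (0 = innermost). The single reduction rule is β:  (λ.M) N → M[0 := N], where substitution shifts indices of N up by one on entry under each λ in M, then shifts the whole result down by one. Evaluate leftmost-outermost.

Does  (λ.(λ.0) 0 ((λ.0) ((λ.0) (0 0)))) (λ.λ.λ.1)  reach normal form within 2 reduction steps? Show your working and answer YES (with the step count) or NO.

  start: (λ.(λ.0) 0 ((λ.0) ((λ.0) (0 0)))) (λ.λ.λ.1)
  step 1: (λ.0) (λ.λ.λ.1) ((λ.0) ((λ.0) ((λ.λ.λ.1) (λ.λ.λ.1))))
  step 2: (λ.λ.λ.1) ((λ.0) ((λ.0) ((λ.λ.λ.1) (λ.λ.λ.1))))

Answer: NO — after 2 steps the term is (λ.λ.λ.1) ((λ.0) ((λ.0) ((λ.λ.λ.1) (λ.λ.λ.1)))), not yet normal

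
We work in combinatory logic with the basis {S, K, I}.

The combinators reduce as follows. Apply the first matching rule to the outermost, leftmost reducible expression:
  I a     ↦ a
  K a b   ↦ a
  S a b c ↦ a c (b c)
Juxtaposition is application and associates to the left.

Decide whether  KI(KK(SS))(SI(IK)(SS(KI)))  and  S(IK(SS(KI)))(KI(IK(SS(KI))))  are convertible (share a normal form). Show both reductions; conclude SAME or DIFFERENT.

Term A:
  start: KI(KK(SS))(SI(IK)(SS(KI)))
  [1] I(SI(IK)(SS(KI)))
  [2] SI(IK)(SS(KI))
  [3] I(SS(KI))(IK(SS(KI)))
  [4] SS(KI)(IK(SS(KI)))
  [5] S(IK(SS(KI)))(KI(IK(SS(KI))))
  [6] S(K(SS(KI)))(KI(IK(SS(KI))))
  [7] S(K(SS(KI)))I

Term B:
  start: S(IK(SS(KI)))(KI(IK(SS(KI))))
  [1] S(K(SS(KI)))(KI(IK(SS(KI))))
  [2] S(K(SS(KI)))I

Answer: SAME — A ⇓ S(K(SS(KI)))I, B ⇓ S(K(SS(KI)))I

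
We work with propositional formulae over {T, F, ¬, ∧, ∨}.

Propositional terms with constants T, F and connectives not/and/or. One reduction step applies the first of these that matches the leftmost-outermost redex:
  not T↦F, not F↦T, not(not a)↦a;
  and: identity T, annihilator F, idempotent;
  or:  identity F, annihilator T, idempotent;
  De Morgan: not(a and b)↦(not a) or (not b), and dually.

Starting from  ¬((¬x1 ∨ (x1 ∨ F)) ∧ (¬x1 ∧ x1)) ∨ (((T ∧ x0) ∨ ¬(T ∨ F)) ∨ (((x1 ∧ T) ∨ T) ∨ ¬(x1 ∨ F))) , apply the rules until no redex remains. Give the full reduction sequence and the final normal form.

Answer: normal form = T  (in 17 steps)

Working:
  start: ¬((¬x1 ∨ (x1 ∨ F)) ∧ (¬x1 ∧ x1)) ∨ (((T ∧ x0) ∨ ¬(T ∨ F)) ∨ (((x1 ∧ T) ∨ T) ∨ ¬(x1 ∨ F)))
  [1] (¬(¬x1 ∨ (x1 ∨ F)) ∨ ¬(¬x1 ∧ x1)) ∨ (((T ∧ x0) ∨ ¬(T ∨ F)) ∨ (((x1 ∧ T) ∨ T) ∨ ¬(x1 ∨ F)))
  [2] ((¬¬x1 ∧ ¬(x1 ∨ F)) ∨ ¬(¬x1 ∧ x1)) ∨ (((T ∧ x0) ∨ ¬(T ∨ F)) ∨ (((x1 ∧ T) ∨ T) ∨ ¬(x1 ∨ F)))
  [3] ((x1 ∧ ¬(x1 ∨ F)) ∨ ¬(¬x1 ∧ x1)) ∨ (((T ∧ x0) ∨ ¬(T ∨ F)) ∨ (((x1 ∧ T) ∨ T) ∨ ¬(x1 ∨ F)))
  [4] ((x1 ∧ (¬x1 ∧ ¬F)) ∨ ¬(¬x1 ∧ x1)) ∨ (((T ∧ x0) ∨ ¬(T ∨ F)) ∨ (((x1 ∧ T) ∨ T) ∨ ¬(x1 ∨ F)))
  [5] ((x1 ∧ (¬x1 ∧ T)) ∨ ¬(¬x1 ∧ x1)) ∨ (((T ∧ x0) ∨ ¬(T ∨ F)) ∨ (((x1 ∧ T) ∨ T) ∨ ¬(x1 ∨ F)))
  [6] ((x1 ∧ ¬x1) ∨ ¬(¬x1 ∧ x1)) ∨ (((T ∧ x0) ∨ ¬(T ∨ F)) ∨ (((x1 ∧ T) ∨ T) ∨ ¬(x1 ∨ F)))
  [7] ((x1 ∧ ¬x1) ∨ (¬¬x1 ∨ ¬x1)) ∨ (((T ∧ x0) ∨ ¬(T ∨ F)) ∨ (((x1 ∧ T) ∨ T) ∨ ¬(x1 ∨ F)))
  [8] ((x1 ∧ ¬x1) ∨ (x1 ∨ ¬x1)) ∨ (((T ∧ x0) ∨ ¬(T ∨ F)) ∨ (((x1 ∧ T) ∨ T) ∨ ¬(x1 ∨ F)))
  [9] ((x1 ∧ ¬x1) ∨ (x1 ∨ ¬x1)) ∨ ((x0 ∨ ¬(T ∨ F)) ∨ (((x1 ∧ T) ∨ T) ∨ ¬(x1 ∨ F)))
  [10] ((x1 ∧ ¬x1) ∨ (x1 ∨ ¬x1)) ∨ ((x0 ∨ (¬T ∧ ¬F)) ∨ (((x1 ∧ T) ∨ T) ∨ ¬(x1 ∨ F)))
  [11] ((x1 ∧ ¬x1) ∨ (x1 ∨ ¬x1)) ∨ ((x0 ∨ (F ∧ ¬F)) ∨ (((x1 ∧ T) ∨ T) ∨ ¬(x1 ∨ F)))
  [12] ((x1 ∧ ¬x1) ∨ (x1 ∨ ¬x1)) ∨ ((x0 ∨ F) ∨ (((x1 ∧ T) ∨ T) ∨ ¬(x1 ∨ F)))
  [13] ((x1 ∧ ¬x1) ∨ (x1 ∨ ¬x1)) ∨ (x0 ∨ (((x1 ∧ T) ∨ T) ∨ ¬(x1 ∨ F)))
  [14] ((x1 ∧ ¬x1) ∨ (x1 ∨ ¬x1)) ∨ (x0 ∨ (T ∨ ¬(x1 ∨ F)))
  [15] ((x1 ∧ ¬x1) ∨ (x1 ∨ ¬x1)) ∨ (x0 ∨ T)
  [16] ((x1 ∧ ¬x1) ∨ (x1 ∨ ¬x1)) ∨ T
  [17] T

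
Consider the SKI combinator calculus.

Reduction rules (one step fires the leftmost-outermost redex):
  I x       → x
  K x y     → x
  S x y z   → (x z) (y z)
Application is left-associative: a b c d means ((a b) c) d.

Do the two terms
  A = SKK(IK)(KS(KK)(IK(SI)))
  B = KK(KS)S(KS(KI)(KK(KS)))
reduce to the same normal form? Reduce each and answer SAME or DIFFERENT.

Term A:
  start: SKK(IK)(KS(KK)(IK(SI)))
  →1  K(IK)(K(IK))(KS(KK)(IK(SI)))
  →2  IK(KS(KK)(IK(SI)))
  →3  K(KS(KK)(IK(SI)))
  →4  K(S(IK(SI)))
  →5  K(S(K(SI)))

Term B:
  start: KK(KS)S(KS(KI)(KK(KS)))
  →1  KS(KS(KI)(KK(KS)))
  →2  S

Answer: DIFFERENT — A ⇓ K(S(K(SI))), B ⇓ S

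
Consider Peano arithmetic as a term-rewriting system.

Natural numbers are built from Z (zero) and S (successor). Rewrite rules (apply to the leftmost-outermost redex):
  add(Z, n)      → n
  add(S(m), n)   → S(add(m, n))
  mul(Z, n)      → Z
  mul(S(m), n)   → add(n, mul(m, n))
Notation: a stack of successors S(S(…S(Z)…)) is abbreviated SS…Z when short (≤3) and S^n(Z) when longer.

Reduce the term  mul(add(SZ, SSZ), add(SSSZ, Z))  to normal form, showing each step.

  start: mul(add(SZ, SSZ), add(SSSZ, Z))
  →1  mul(S(add(Z, SSZ)), add(SSSZ, Z))
  →2  add(add(SSSZ, Z), mul(add(Z, SSZ), add(SSSZ, Z)))
  →3  add(S(add(SSZ, Z)), mul(add(Z, SSZ), add(SSSZ, Z)))
  →4  S(add(add(SSZ, Z), mul(add(Z, SSZ), add(SSSZ, Z))))
  →5  S(add(S(add(SZ, Z)), mul(add(Z, SSZ), add(SSSZ, Z))))
  →6  S(S(add(add(SZ, Z), mul(add(Z, SSZ), add(SSSZ, Z)))))
  →7  S(S(add(S(add(Z, Z)), mul(add(Z, SSZ), add(SSSZ, Z)))))
  →8  S(S(S(add(add(Z, Z), mul(add(Z, SSZ), add(SSSZ, Z))))))
  →9  S(S(S(add(Z, mul(add(Z, SSZ), add(SSSZ, Z))))))
  →10  S(S(S(mul(add(Z, SSZ), add(SSSZ, Z)))))
  →11  S(S(S(mul(SSZ, add(SSSZ, Z)))))
  →12  S(S(S(add(add(SSSZ, Z), mul(SZ, add(SSSZ, Z))))))
  →13  S(S(S(add(S(add(SSZ, Z)), mul(SZ, add(SSSZ, Z))))))
  →14  S(S(S(S(add(add(SSZ, Z), mul(SZ, add(SSSZ, Z)))))))
  →15  S(S(S(S(add(S(add(SZ, Z)), mul(SZ, add(SSSZ, Z)))))))
  →16  S(S(S(S(S(add(add(SZ, Z), mul(SZ, add(SSSZ, Z))))))))
  →17  S(S(S(S(S(add(S(add(Z, Z)), mul(SZ, add(SSSZ, Z))))))))
  →18  S(S(S(S(S(S(add(add(Z, Z), mul(SZ, add(SSSZ, Z)))))))))
  →19  S(S(S(S(S(S(add(Z, mul(SZ, add(SSSZ, Z)))))))))
  →20  S(S(S(S(S(S(mul(SZ, add(SSSZ, Z))))))))
  →21  S(S(S(S(S(S(add(add(SSSZ, Z), mul(Z, add(SSSZ, Z)))))))))
  →22  S(S(S(S(S(S(add(S(add(SSZ, Z)), mul(Z, add(SSSZ, Z)))))))))
  →23  S(S(S(S(S(S(S(add(add(SSZ, Z), mul(Z, add(SSSZ, Z))))))))))
  →24  S(S(S(S(S(S(S(add(S(add(SZ, Z)), mul(Z, add(SSSZ, Z))))))))))
  →25  S(S(S(S(S(S(S(S(add(add(SZ, Z), mul(Z, add(SSSZ, Z)))))))))))
  →26  S(S(S(S(S(S(S(S(add(S(add(Z, Z)), mul(Z, add(SSSZ, Z)))))))))))
  →27  S(S(S(S(S(S(S(S(S(add(add(Z, Z), mul(Z, add(SSSZ, Z))))))))))))
  →28  S(S(S(S(S(S(S(S(S(add(Z, mul(Z, add(SSSZ, Z))))))))))))
  →29  S(S(S(S(S(S(S(S(S(mul(Z, add(SSSZ, Z)))))))))))
  →30  S^9(Z)

Answer: normal form = S^9(Z)  (in 30 steps)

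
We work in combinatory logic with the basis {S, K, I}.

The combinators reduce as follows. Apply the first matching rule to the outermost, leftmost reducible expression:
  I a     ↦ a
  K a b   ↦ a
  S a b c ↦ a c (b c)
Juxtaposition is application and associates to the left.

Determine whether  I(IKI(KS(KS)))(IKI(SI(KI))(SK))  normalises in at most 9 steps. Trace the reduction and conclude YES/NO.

  start: I(IKI(KS(KS)))(IKI(SI(KI))(SK))
  [1] IKI(KS(KS))(IKI(SI(KI))(SK))
  [2] KI(KS(KS))(IKI(SI(KI))(SK))
  [3] I(IKI(SI(KI))(SK))
  [4] IKI(SI(KI))(SK)
  [5] KI(SI(KI))(SK)
  [6] I(SK)
  [7] SK

Answer: YES — reaches normal form SK in 7 ≤ 9 steps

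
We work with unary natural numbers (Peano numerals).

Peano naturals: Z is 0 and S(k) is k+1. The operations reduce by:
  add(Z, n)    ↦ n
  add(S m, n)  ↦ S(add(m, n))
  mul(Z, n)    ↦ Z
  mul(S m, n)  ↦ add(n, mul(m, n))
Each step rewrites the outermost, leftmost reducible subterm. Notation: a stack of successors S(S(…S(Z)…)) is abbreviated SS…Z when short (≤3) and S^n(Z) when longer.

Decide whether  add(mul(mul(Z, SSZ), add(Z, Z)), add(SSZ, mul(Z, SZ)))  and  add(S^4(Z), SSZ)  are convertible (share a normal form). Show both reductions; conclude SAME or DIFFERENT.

Answer: DIFFERENT — A ⇓ SSZ, B ⇓ S^6(Z)

Derivation:
Term A:
  start: add(mul(mul(Z, SSZ), add(Z, Z)), add(SSZ, mul(Z, SZ)))
  [1] add(mul(Z, add(Z, Z)), add(SSZ, mul(Z, SZ)))
  [2] add(Z, add(SSZ, mul(Z, SZ)))
  [3] add(SSZ, mul(Z, SZ))
  [4] S(add(SZ, mul(Z, SZ)))
  [5] S(S(add(Z, mul(Z, SZ))))
  [6] S(S(mul(Z, SZ)))
  [7] SSZ

Term B:
  start: add(S^4(Z), SSZ)
  [1] S(add(SSSZ, SSZ))
  [2] S(S(add(SSZ, SSZ)))
  [3] S(S(S(add(SZ, SSZ))))
  [4] S(S(S(S(add(Z, SSZ)))))
  [5] S^6(Z)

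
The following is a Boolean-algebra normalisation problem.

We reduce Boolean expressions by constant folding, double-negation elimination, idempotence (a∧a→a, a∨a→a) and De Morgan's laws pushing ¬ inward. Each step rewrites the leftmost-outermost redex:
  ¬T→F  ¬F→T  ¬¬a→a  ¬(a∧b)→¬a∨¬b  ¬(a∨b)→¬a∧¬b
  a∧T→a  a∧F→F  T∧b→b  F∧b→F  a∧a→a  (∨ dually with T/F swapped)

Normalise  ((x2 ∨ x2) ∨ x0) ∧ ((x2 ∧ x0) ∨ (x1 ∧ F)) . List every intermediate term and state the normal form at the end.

Answer: normal form = (x2 ∨ x0) ∧ (x2 ∧ x0)  (in 3 steps)

Derivation:
  start: ((x2 ∨ x2) ∨ x0) ∧ ((x2 ∧ x0) ∨ (x1 ∧ F))
  step 1: (x2 ∨ x0) ∧ ((x2 ∧ x0) ∨ (x1 ∧ F))
  step 2: (x2 ∨ x0) ∧ ((x2 ∧ x0) ∨ F)
  step 3: (x2 ∨ x0) ∧ (x2 ∧ x0)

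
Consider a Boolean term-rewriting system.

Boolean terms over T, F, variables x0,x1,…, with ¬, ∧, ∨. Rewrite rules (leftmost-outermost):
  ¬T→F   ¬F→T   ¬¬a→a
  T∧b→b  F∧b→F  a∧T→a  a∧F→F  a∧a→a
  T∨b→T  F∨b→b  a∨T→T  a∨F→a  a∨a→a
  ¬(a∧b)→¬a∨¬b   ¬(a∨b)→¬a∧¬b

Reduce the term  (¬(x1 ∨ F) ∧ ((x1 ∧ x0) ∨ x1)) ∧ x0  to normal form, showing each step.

  start: (¬(x1 ∨ F) ∧ ((x1 ∧ x0) ∨ x1)) ∧ x0
  →1  ((¬x1 ∧ ¬F) ∧ ((x1 ∧ x0) ∨ x1)) ∧ x0
  →2  ((¬x1 ∧ T) ∧ ((x1 ∧ x0) ∨ x1)) ∧ x0
  →3  (¬x1 ∧ ((x1 ∧ x0) ∨ x1)) ∧ x0

Answer: normal form = (¬x1 ∧ ((x1 ∧ x0) ∨ x1)) ∧ x0  (in 3 steps)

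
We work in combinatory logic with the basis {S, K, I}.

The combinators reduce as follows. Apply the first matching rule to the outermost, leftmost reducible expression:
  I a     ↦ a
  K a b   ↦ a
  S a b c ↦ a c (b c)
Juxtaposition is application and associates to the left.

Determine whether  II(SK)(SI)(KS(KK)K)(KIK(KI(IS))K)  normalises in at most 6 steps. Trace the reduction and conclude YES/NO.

Answer: NO — after 6 steps the term is SK(I(KI(IS))K), not yet normal

Working:
  start: II(SK)(SI)(KS(KK)K)(KIK(KI(IS))K)
  →1  I(SK)(SI)(KS(KK)K)(KIK(KI(IS))K)
  →2  SK(SI)(KS(KK)K)(KIK(KI(IS))K)
  →3  K(KS(KK)K)(SI(KS(KK)K))(KIK(KI(IS))K)
  →4  KS(KK)K(KIK(KI(IS))K)
  →5  SK(KIK(KI(IS))K)
  →6  SK(I(KI(IS))K)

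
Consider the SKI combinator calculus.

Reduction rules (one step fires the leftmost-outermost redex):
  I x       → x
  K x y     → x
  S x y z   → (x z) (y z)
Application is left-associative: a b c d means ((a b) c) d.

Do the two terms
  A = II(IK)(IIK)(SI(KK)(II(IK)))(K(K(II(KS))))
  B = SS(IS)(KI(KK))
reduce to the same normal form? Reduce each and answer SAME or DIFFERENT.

Answer: DIFFERENT — A ⇓ K(K(K(KS))), B ⇓ SI(SI)

Reduction:
Term A:
  start: II(IK)(IIK)(SI(KK)(II(IK)))(K(K(II(KS))))
  step 1: I(IK)(IIK)(SI(KK)(II(IK)))(K(K(II(KS))))
  step 2: IK(IIK)(SI(KK)(II(IK)))(K(K(II(KS))))
  step 3: K(IIK)(SI(KK)(II(IK)))(K(K(II(KS))))
  step 4: IIK(K(K(II(KS))))
  step 5: IK(K(K(II(KS))))
  step 6: K(K(K(II(KS))))
  step 7: K(K(K(I(KS))))
  step 8: K(K(K(KS)))

Term B:
  start: SS(IS)(KI(KK))
  step 1: S(KI(KK))(IS(KI(KK)))
  step 2: SI(IS(KI(KK)))
  step 3: SI(S(KI(KK)))
  step 4: SI(SI)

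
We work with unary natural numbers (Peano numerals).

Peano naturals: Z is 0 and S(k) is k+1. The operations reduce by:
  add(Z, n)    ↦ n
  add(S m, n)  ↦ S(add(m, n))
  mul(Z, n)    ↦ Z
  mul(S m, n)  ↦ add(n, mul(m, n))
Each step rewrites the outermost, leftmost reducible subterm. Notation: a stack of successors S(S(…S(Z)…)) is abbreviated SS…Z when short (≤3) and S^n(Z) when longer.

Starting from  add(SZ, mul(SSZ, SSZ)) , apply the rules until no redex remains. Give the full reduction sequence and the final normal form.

Answer: normal form = S^5(Z)  (in 11 steps)

Working:
  start: add(SZ, mul(SSZ, SSZ))
  step 1: S(add(Z, mul(SSZ, SSZ)))
  step 2: S(mul(SSZ, SSZ))
  step 3: S(add(SSZ, mul(SZ, SSZ)))
  step 4: S(S(add(SZ, mul(SZ, SSZ))))
  step 5: S(S(S(add(Z, mul(SZ, SSZ)))))
  step 6: S(S(S(mul(SZ, SSZ))))
  step 7: S(S(S(add(SSZ, mul(Z, SSZ)))))
  step 8: S(S(S(S(add(SZ, mul(Z, SSZ))))))
  step 9: S(S(S(S(S(add(Z, mul(Z, SSZ)))))))
  step 10: S(S(S(S(S(mul(Z, SSZ))))))
  step 11: S^5(Z)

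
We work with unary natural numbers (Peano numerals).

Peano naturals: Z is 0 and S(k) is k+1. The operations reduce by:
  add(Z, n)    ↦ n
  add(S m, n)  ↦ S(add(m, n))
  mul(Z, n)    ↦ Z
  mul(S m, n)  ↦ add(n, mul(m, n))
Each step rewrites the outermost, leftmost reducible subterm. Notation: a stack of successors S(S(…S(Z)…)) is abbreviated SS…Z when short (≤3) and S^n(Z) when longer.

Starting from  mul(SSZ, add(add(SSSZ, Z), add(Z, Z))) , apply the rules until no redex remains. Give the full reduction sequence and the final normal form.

  start: mul(SSZ, add(add(SSSZ, Z), add(Z, Z)))
  →1  add(add(add(SSSZ, Z), add(Z, Z)), mul(SZ, add(add(SSSZ, Z), add(Z, Z))))
  →2  add(add(S(add(SSZ, Z)), add(Z, Z)), mul(SZ, add(add(SSSZ, Z), add(Z, Z))))
  →3  add(S(add(add(SSZ, Z), add(Z, Z))), mul(SZ, add(add(SSSZ, Z), add(Z, Z))))
  →4  S(add(add(add(SSZ, Z), add(Z, Z)), mul(SZ, add(add(SSSZ, Z), add(Z, Z)))))
  →5  S(add(add(S(add(SZ, Z)), add(Z, Z)), mul(SZ, add(add(SSSZ, Z), add(Z, Z)))))
  →6  S(add(S(add(add(SZ, Z), add(Z, Z))), mul(SZ, add(add(SSSZ, Z), add(Z, Z)))))
  →7  S(S(add(add(add(SZ, Z), add(Z, Z)), mul(SZ, add(add(SSSZ, Z), add(Z, Z))))))
  →8  S(S(add(add(S(add(Z, Z)), add(Z, Z)), mul(SZ, add(add(SSSZ, Z), add(Z, Z))))))
  →9  S(S(add(S(add(add(Z, Z), add(Z, Z))), mul(SZ, add(add(SSSZ, Z), add(Z, Z))))))
  →10  S(S(S(add(add(add(Z, Z), add(Z, Z)), mul(SZ, add(add(SSSZ, Z), add(Z, Z)))))))
  →11  S(S(S(add(add(Z, add(Z, Z)), mul(SZ, add(add(SSSZ, Z), add(Z, Z)))))))
  →12  S(S(S(add(add(Z, Z), mul(SZ, add(add(SSSZ, Z), add(Z, Z)))))))
  →13  S(S(S(add(Z, mul(SZ, add(add(SSSZ, Z), add(Z, Z)))))))
  →14  S(S(S(mul(SZ, add(add(SSSZ, Z), add(Z, Z))))))
  →15  S(S(S(add(add(add(SSSZ, Z), add(Z, Z)), mul(Z, add(add(SSSZ, Z), add(Z, Z)))))))
  →16  S(S(S(add(add(S(add(SSZ, Z)), add(Z, Z)), mul(Z, add(add(SSSZ, Z), add(Z, Z)))))))
  →17  S(S(S(add(S(add(add(SSZ, Z), add(Z, Z))), mul(Z, add(add(SSSZ, Z), add(Z, Z)))))))
  →18  S(S(S(S(add(add(add(SSZ, Z), add(Z, Z)), mul(Z, add(add(SSSZ, Z), add(Z, Z))))))))
  →19  S(S(S(S(add(add(S(add(SZ, Z)), add(Z, Z)), mul(Z, add(add(SSSZ, Z), add(Z, Z))))))))
  →20  S(S(S(S(add(S(add(add(SZ, Z), add(Z, Z))), mul(Z, add(add(SSSZ, Z), add(Z, Z))))))))
  →21  S(S(S(S(S(add(add(add(SZ, Z), add(Z, Z)), mul(Z, add(add(SSSZ, Z), add(Z, Z)))))))))
  →22  S(S(S(S(S(add(add(S(add(Z, Z)), add(Z, Z)), mul(Z, add(add(SSSZ, Z), add(Z, Z)))))))))
  →23  S(S(S(S(S(add(S(add(add(Z, Z), add(Z, Z))), mul(Z, add(add(SSSZ, Z), add(Z, Z)))))))))
  →24  S(S(S(S(S(S(add(add(add(Z, Z), add(Z, Z)), mul(Z, add(add(SSSZ, Z), add(Z, Z))))))))))
  →25  S(S(S(S(S(S(add(add(Z, add(Z, Z)), mul(Z, add(add(SSSZ, Z), add(Z, Z))))))))))
  →26  S(S(S(S(S(S(add(add(Z, Z), mul(Z, add(add(SSSZ, Z), add(Z, Z))))))))))
  →27  S(S(S(S(S(S(add(Z, mul(Z, add(add(SSSZ, Z), add(Z, Z))))))))))
  →28  S(S(S(S(S(S(mul(Z, add(add(SSSZ, Z), add(Z, Z)))))))))
  →29  S^6(Z)

Answer: normal form = S^6(Z)  (in 29 steps)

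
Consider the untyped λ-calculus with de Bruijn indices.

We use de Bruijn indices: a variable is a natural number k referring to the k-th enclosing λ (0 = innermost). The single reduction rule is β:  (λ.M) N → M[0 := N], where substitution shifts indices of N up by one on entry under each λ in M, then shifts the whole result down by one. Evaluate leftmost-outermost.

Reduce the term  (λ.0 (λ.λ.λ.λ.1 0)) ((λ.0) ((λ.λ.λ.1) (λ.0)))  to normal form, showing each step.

  start: (λ.0 (λ.λ.λ.λ.1 0)) ((λ.0) ((λ.λ.λ.1) (λ.0)))
  →1  (λ.0) ((λ.λ.λ.1) (λ.0)) (λ.λ.λ.λ.1 0)
  →2  (λ.λ.λ.1) (λ.0) (λ.λ.λ.λ.1 0)
  →3  (λ.λ.1) (λ.λ.λ.λ.1 0)
  →4  λ.λ.λ.λ.λ.1 0

Answer: normal form = λ.λ.λ.λ.λ.1 0  (in 4 steps)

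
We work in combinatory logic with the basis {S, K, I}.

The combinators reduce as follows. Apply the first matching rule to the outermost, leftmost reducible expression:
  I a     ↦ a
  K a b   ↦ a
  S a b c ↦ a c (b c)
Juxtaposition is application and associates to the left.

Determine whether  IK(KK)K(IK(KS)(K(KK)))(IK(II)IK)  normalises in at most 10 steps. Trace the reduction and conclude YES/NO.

  start: IK(KK)K(IK(KS)(K(KK)))(IK(II)IK)
  step 1: K(KK)K(IK(KS)(K(KK)))(IK(II)IK)
  step 2: KK(IK(KS)(K(KK)))(IK(II)IK)
  step 3: K(IK(II)IK)
  step 4: K(K(II)IK)
  step 5: K(IIK)
  step 6: K(IK)
  step 7: KK

Answer: YES — reaches normal form KK in 7 ≤ 10 steps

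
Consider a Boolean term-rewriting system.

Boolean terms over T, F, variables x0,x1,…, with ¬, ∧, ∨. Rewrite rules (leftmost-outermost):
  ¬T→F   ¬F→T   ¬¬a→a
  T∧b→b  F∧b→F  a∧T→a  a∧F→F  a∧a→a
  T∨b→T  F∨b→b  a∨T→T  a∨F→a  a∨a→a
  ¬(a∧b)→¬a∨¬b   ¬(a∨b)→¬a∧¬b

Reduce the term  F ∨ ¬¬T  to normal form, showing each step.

  start: F ∨ ¬¬T
  →1  ¬¬T
  →2  T

Answer: normal form = T  (in 2 steps)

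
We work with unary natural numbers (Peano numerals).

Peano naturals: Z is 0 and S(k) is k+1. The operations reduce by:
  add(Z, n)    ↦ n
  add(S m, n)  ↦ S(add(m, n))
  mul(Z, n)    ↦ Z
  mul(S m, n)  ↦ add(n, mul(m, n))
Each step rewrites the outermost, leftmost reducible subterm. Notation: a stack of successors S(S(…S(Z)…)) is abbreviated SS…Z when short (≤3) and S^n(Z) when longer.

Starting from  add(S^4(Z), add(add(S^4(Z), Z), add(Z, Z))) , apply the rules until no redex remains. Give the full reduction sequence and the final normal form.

Answer: normal form = S^8(Z)  (in 16 steps)

Derivation:
  start: add(S^4(Z), add(add(S^4(Z), Z), add(Z, Z)))
  →1  S(add(SSSZ, add(add(S^4(Z), Z), add(Z, Z))))
  →2  S(S(add(SSZ, add(add(S^4(Z), Z), add(Z, Z)))))
  →3  S(S(S(add(SZ, add(add(S^4(Z), Z), add(Z, Z))))))
  →4  S(S(S(S(add(Z, add(add(S^4(Z), Z), add(Z, Z)))))))
  →5  S(S(S(S(add(add(S^4(Z), Z), add(Z, Z))))))
  →6  S(S(S(S(add(S(add(SSSZ, Z)), add(Z, Z))))))
  →7  S(S(S(S(S(add(add(SSSZ, Z), add(Z, Z)))))))
  →8  S(S(S(S(S(add(S(add(SSZ, Z)), add(Z, Z)))))))
  →9  S(S(S(S(S(S(add(add(SSZ, Z), add(Z, Z))))))))
  →10  S(S(S(S(S(S(add(S(add(SZ, Z)), add(Z, Z))))))))
  →11  S(S(S(S(S(S(S(add(add(SZ, Z), add(Z, Z)))))))))
  →12  S(S(S(S(S(S(S(add(S(add(Z, Z)), add(Z, Z)))))))))
  →13  S(S(S(S(S(S(S(S(add(add(Z, Z), add(Z, Z))))))))))
  →14  S(S(S(S(S(S(S(S(add(Z, add(Z, Z))))))))))
  →15  S(S(S(S(S(S(S(S(add(Z, Z)))))))))
  →16  S^8(Z)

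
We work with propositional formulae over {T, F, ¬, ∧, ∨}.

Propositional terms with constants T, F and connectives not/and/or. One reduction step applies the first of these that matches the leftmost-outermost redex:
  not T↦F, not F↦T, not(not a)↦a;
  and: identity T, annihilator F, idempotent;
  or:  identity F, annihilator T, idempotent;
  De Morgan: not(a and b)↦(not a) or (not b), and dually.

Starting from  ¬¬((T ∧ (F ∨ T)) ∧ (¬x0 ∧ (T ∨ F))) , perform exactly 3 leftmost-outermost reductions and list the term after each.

Answer: after 3 steps: T ∧ (¬x0 ∧ (T ∨ F))

Reduction:
  start: ¬¬((T ∧ (F ∨ T)) ∧ (¬x0 ∧ (T ∨ F)))
  →1  (T ∧ (F ∨ T)) ∧ (¬x0 ∧ (T ∨ F))
  →2  (F ∨ T) ∧ (¬x0 ∧ (T ∨ F))
  →3  T ∧ (¬x0 ∧ (T ∨ F))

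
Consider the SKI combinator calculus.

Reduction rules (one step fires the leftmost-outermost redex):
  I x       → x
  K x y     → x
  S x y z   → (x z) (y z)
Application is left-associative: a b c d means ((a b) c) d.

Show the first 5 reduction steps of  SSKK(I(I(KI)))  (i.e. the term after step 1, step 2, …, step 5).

  start: SSKK(I(I(KI)))
  [1] SK(KK)(I(I(KI)))
  [2] K(I(I(KI)))(KK(I(I(KI))))
  [3] I(I(KI))
  [4] I(KI)
  [5] KI

Answer: after 5 steps: KI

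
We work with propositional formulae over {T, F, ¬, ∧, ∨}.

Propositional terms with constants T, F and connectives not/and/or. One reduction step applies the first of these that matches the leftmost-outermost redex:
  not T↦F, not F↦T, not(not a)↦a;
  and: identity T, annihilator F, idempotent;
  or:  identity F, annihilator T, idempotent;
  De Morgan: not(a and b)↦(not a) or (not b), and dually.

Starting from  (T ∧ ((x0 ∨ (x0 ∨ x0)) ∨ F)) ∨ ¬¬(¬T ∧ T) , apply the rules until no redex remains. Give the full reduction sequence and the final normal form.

  start: (T ∧ ((x0 ∨ (x0 ∨ x0)) ∨ F)) ∨ ¬¬(¬T ∧ T)
  [1] ((x0 ∨ (x0 ∨ x0)) ∨ F) ∨ ¬¬(¬T ∧ T)
  [2] (x0 ∨ (x0 ∨ x0)) ∨ ¬¬(¬T ∧ T)
  [3] (x0 ∨ x0) ∨ ¬¬(¬T ∧ T)
  [4] x0 ∨ ¬¬(¬T ∧ T)
  [5] x0 ∨ (¬T ∧ T)
  [6] x0 ∨ ¬T
  [7] x0 ∨ F
  [8] x0

Answer: normal form = x0  (in 8 steps)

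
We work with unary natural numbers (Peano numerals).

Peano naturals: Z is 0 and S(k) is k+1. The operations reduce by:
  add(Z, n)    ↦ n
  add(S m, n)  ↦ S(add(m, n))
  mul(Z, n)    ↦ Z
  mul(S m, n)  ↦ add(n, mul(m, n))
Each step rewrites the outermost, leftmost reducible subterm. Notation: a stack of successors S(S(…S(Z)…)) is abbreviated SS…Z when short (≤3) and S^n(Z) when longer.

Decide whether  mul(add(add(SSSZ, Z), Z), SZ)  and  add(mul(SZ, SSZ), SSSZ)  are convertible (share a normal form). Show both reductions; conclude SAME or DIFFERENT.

Term A:
  start: mul(add(add(SSSZ, Z), Z), SZ)
  →1  mul(add(S(add(SSZ, Z)), Z), SZ)
  →2  mul(S(add(add(SSZ, Z), Z)), SZ)
  →3  add(SZ, mul(add(add(SSZ, Z), Z), SZ))
  →4  S(add(Z, mul(add(add(SSZ, Z), Z), SZ)))
  →5  S(mul(add(add(SSZ, Z), Z), SZ))
  →6  S(mul(add(S(add(SZ, Z)), Z), SZ))
  →7  S(mul(S(add(add(SZ, Z), Z)), SZ))
  →8  S(add(SZ, mul(add(add(SZ, Z), Z), SZ)))
  →9  S(S(add(Z, mul(add(add(SZ, Z), Z), SZ))))
  →10  S(S(mul(add(add(SZ, Z), Z), SZ)))
  →11  S(S(mul(add(S(add(Z, Z)), Z), SZ)))
  →12  S(S(mul(S(add(add(Z, Z), Z)), SZ)))
  →13  S(S(add(SZ, mul(add(add(Z, Z), Z), SZ))))
  →14  S(S(S(add(Z, mul(add(add(Z, Z), Z), SZ)))))
  →15  S(S(S(mul(add(add(Z, Z), Z), SZ))))
  →16  S(S(S(mul(add(Z, Z), SZ))))
  →17  S(S(S(mul(Z, SZ))))
  →18  SSSZ

Term B:
  start: add(mul(SZ, SSZ), SSSZ)
  →1  add(add(SSZ, mul(Z, SSZ)), SSSZ)
  →2  add(S(add(SZ, mul(Z, SSZ))), SSSZ)
  →3  S(add(add(SZ, mul(Z, SSZ)), SSSZ))
  →4  S(add(S(add(Z, mul(Z, SSZ))), SSSZ))
  →5  S(S(add(add(Z, mul(Z, SSZ)), SSSZ)))
  →6  S(S(add(mul(Z, SSZ), SSSZ)))
  →7  S(S(add(Z, SSSZ)))
  →8  S^5(Z)

Answer: DIFFERENT — A ⇓ SSSZ, B ⇓ S^5(Z)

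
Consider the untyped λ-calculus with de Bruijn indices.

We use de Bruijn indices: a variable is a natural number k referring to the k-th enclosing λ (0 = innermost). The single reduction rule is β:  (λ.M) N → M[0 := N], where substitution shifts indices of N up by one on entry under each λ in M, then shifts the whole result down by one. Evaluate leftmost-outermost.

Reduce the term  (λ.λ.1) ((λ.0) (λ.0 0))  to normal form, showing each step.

Answer: normal form = λ.λ.0 0  (in 2 steps)

Reduction:
  start: (λ.λ.1) ((λ.0) (λ.0 0))
  →1  λ.(λ.0) (λ.0 0)
  →2  λ.λ.0 0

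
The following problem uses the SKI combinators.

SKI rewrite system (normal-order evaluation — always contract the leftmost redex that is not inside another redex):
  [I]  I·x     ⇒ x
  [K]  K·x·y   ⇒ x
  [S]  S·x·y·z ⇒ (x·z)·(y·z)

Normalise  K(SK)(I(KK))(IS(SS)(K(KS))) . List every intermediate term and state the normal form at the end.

Answer: normal form = SK(S(SS)(K(KS)))  (in 2 steps)

Derivation:
  start: K(SK)(I(KK))(IS(SS)(K(KS)))
  [1] SK(IS(SS)(K(KS)))
  [2] SK(S(SS)(K(KS)))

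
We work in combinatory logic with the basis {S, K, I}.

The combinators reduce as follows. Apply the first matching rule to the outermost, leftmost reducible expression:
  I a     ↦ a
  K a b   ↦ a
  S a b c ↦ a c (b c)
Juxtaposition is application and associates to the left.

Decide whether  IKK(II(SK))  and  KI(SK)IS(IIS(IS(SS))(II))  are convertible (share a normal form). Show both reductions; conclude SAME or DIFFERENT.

Answer: DIFFERENT — A ⇓ K, B ⇓ S(S(S(SS))I)

Derivation:
Term A:
  start: IKK(II(SK))
  [1] KK(II(SK))
  [2] K

Term B:
  start: KI(SK)IS(IIS(IS(SS))(II))
  [1] IIS(IIS(IS(SS))(II))
  [2] IS(IIS(IS(SS))(II))
  [3] S(IIS(IS(SS))(II))
  [4] S(IS(IS(SS))(II))
  [5] S(S(IS(SS))(II))
  [6] S(S(S(SS))(II))
  [7] S(S(S(SS))I)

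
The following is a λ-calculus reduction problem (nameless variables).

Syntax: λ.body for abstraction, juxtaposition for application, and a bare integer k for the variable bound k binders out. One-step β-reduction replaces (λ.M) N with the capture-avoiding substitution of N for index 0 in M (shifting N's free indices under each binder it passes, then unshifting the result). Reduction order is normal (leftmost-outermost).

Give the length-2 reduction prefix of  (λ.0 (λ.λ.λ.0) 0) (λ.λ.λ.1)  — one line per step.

  start: (λ.0 (λ.λ.λ.0) 0) (λ.λ.λ.1)
  [1] (λ.λ.λ.1) (λ.λ.λ.0) (λ.λ.λ.1)
  [2] (λ.λ.1) (λ.λ.λ.1)

Answer: after 2 steps: (λ.λ.1) (λ.λ.λ.1)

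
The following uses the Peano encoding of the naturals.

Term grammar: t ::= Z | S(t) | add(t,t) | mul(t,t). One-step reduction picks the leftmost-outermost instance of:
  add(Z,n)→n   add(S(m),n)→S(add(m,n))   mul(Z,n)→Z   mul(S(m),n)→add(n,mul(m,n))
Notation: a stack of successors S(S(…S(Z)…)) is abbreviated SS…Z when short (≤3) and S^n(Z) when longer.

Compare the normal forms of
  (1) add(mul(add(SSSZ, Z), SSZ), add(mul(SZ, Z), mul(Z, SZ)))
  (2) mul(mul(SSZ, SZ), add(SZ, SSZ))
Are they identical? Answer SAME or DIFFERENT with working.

Term A:
  start: add(mul(add(SSSZ, Z), SSZ), add(mul(SZ, Z), mul(Z, SZ)))
  step 1: add(mul(S(add(SSZ, Z)), SSZ), add(mul(SZ, Z), mul(Z, SZ)))
  step 2: add(add(SSZ, mul(add(SSZ, Z), SSZ)), add(mul(SZ, Z), mul(Z, SZ)))
  step 3: add(S(add(SZ, mul(add(SSZ, Z), SSZ))), add(mul(SZ, Z), mul(Z, SZ)))
  step 4: S(add(add(SZ, mul(add(SSZ, Z), SSZ)), add(mul(SZ, Z), mul(Z, SZ))))
  step 5: S(add(S(add(Z, mul(add(SSZ, Z), SSZ))), add(mul(SZ, Z), mul(Z, SZ))))
  step 6: S(S(add(add(Z, mul(add(SSZ, Z), SSZ)), add(mul(SZ, Z), mul(Z, SZ)))))
  step 7: S(S(add(mul(add(SSZ, Z), SSZ), add(mul(SZ, Z), mul(Z, SZ)))))
  step 8: S(S(add(mul(S(add(SZ, Z)), SSZ), add(mul(SZ, Z), mul(Z, SZ)))))
  step 9: S(S(add(add(SSZ, mul(add(SZ, Z), SSZ)), add(mul(SZ, Z), mul(Z, SZ)))))
  step 10: S(S(add(S(add(SZ, mul(add(SZ, Z), SSZ))), add(mul(SZ, Z), mul(Z, SZ)))))
  step 11: S(S(S(add(add(SZ, mul(add(SZ, Z), SSZ)), add(mul(SZ, Z), mul(Z, SZ))))))
  step 12: S(S(S(add(S(add(Z, mul(add(SZ, Z), SSZ))), add(mul(SZ, Z), mul(Z, SZ))))))
  step 13: S(S(S(S(add(add(Z, mul(add(SZ, Z), SSZ)), add(mul(SZ, Z), mul(Z, SZ)))))))
  step 14: S(S(S(S(add(mul(add(SZ, Z), SSZ), add(mul(SZ, Z), mul(Z, SZ)))))))
  step 15: S(S(S(S(add(mul(S(add(Z, Z)), SSZ), add(mul(SZ, Z), mul(Z, SZ)))))))
  step 16: S(S(S(S(add(add(SSZ, mul(add(Z, Z), SSZ)), add(mul(SZ, Z), mul(Z, SZ)))))))
  step 17: S(S(S(S(add(S(add(SZ, mul(add(Z, Z), SSZ))), add(mul(SZ, Z), mul(Z, SZ)))))))
  step 18: S(S(S(S(S(add(add(SZ, mul(add(Z, Z), SSZ)), add(mul(SZ, Z), mul(Z, SZ))))))))
  step 19: S(S(S(S(S(add(S(add(Z, mul(add(Z, Z), SSZ))), add(mul(SZ, Z), mul(Z, SZ))))))))
  step 20: S(S(S(S(S(S(add(add(Z, mul(add(Z, Z), SSZ)), add(mul(SZ, Z), mul(Z, SZ)))))))))
  step 21: S(S(S(S(S(S(add(mul(add(Z, Z), SSZ), add(mul(SZ, Z), mul(Z, SZ)))))))))
  step 22: S(S(S(S(S(S(add(mul(Z, SSZ), add(mul(SZ, Z), mul(Z, SZ)))))))))
  step 23: S(S(S(S(S(S(add(Z, add(mul(SZ, Z), mul(Z, SZ)))))))))
  step 24: S(S(S(S(S(S(add(mul(SZ, Z), mul(Z, SZ))))))))
  step 25: S(S(S(S(S(S(add(add(Z, mul(Z, Z)), mul(Z, SZ))))))))
  step 26: S(S(S(S(S(S(add(mul(Z, Z), mul(Z, SZ))))))))
  step 27: S(S(S(S(S(S(add(Z, mul(Z, SZ))))))))
  step 28: S(S(S(S(S(S(mul(Z, SZ)))))))
  step 29: S^6(Z)

Term B:
  start: mul(mul(SSZ, SZ), add(SZ, SSZ))
  step 1: mul(add(SZ, mul(SZ, SZ)), add(SZ, SSZ))
  step 2: mul(S(add(Z, mul(SZ, SZ))), add(SZ, SSZ))
  step 3: add(add(SZ, SSZ), mul(add(Z, mul(SZ, SZ)), add(SZ, SSZ)))
  step 4: add(S(add(Z, SSZ)), mul(add(Z, mul(SZ, SZ)), add(SZ, SSZ)))
  step 5: S(add(add(Z, SSZ), mul(add(Z, mul(SZ, SZ)), add(SZ, SSZ))))
  step 6: S(add(SSZ, mul(add(Z, mul(SZ, SZ)), add(SZ, SSZ))))
  step 7: S(S(add(SZ, mul(add(Z, mul(SZ, SZ)), add(SZ, SSZ)))))
  step 8: S(S(S(add(Z, mul(add(Z, mul(SZ, SZ)), add(SZ, SSZ))))))
  step 9: S(S(S(mul(add(Z, mul(SZ, SZ)), add(SZ, SSZ)))))
  step 10: S(S(S(mul(mul(SZ, SZ), add(SZ, SSZ)))))
  step 11: S(S(S(mul(add(SZ, mul(Z, SZ)), add(SZ, SSZ)))))
  step 12: S(S(S(mul(S(add(Z, mul(Z, SZ))), add(SZ, SSZ)))))
  step 13: S(S(S(add(add(SZ, SSZ), mul(add(Z, mul(Z, SZ)), add(SZ, SSZ))))))
  step 14: S(S(S(add(S(add(Z, SSZ)), mul(add(Z, mul(Z, SZ)), add(SZ, SSZ))))))
  step 15: S(S(S(S(add(add(Z, SSZ), mul(add(Z, mul(Z, SZ)), add(SZ, SSZ)))))))
  step 16: S(S(S(S(add(SSZ, mul(add(Z, mul(Z, SZ)), add(SZ, SSZ)))))))
  step 17: S(S(S(S(S(add(SZ, mul(add(Z, mul(Z, SZ)), add(SZ, SSZ))))))))
  step 18: S(S(S(S(S(S(add(Z, mul(add(Z, mul(Z, SZ)), add(SZ, SSZ)))))))))
  step 19: S(S(S(S(S(S(mul(add(Z, mul(Z, SZ)), add(SZ, SSZ))))))))
  step 20: S(S(S(S(S(S(mul(mul(Z, SZ), add(SZ, SSZ))))))))
  step 21: S(S(S(S(S(S(mul(Z, add(SZ, SSZ))))))))
  step 22: S^6(Z)

Answer: SAME — A ⇓ S^6(Z), B ⇓ S^6(Z)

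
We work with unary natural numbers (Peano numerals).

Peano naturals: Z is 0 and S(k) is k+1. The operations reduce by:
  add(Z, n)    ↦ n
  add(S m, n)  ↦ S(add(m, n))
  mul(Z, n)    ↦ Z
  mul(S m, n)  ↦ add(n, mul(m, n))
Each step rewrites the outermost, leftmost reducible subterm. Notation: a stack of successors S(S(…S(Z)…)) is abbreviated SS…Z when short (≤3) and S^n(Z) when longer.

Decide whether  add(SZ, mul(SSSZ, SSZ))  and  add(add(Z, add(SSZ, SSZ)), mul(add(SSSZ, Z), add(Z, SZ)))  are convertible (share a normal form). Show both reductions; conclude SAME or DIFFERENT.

Term A:
  start: add(SZ, mul(SSSZ, SSZ))
  [1] S(add(Z, mul(SSSZ, SSZ)))
  [2] S(mul(SSSZ, SSZ))
  [3] S(add(SSZ, mul(SSZ, SSZ)))
  [4] S(S(add(SZ, mul(SSZ, SSZ))))
  [5] S(S(S(add(Z, mul(SSZ, SSZ)))))
  [6] S(S(S(mul(SSZ, SSZ))))
  [7] S(S(S(add(SSZ, mul(SZ, SSZ)))))
  [8] S(S(S(S(add(SZ, mul(SZ, SSZ))))))
  [9] S(S(S(S(S(add(Z, mul(SZ, SSZ)))))))
  [10] S(S(S(S(S(mul(SZ, SSZ))))))
  [11] S(S(S(S(S(add(SSZ, mul(Z, SSZ)))))))
  [12] S(S(S(S(S(S(add(SZ, mul(Z, SSZ))))))))
  [13] S(S(S(S(S(S(S(add(Z, mul(Z, SSZ)))))))))
  [14] S(S(S(S(S(S(S(mul(Z, SSZ))))))))
  [15] S^7(Z)

Term B:
  start: add(add(Z, add(SSZ, SSZ)), mul(add(SSSZ, Z), add(Z, SZ)))
  [1] add(add(SSZ, SSZ), mul(add(SSSZ, Z), add(Z, SZ)))
  [2] add(S(add(SZ, SSZ)), mul(add(SSSZ, Z), add(Z, SZ)))
  [3] S(add(add(SZ, SSZ), mul(add(SSSZ, Z), add(Z, SZ))))
  [4] S(add(S(add(Z, SSZ)), mul(add(SSSZ, Z), add(Z, SZ))))
  [5] S(S(add(add(Z, SSZ), mul(add(SSSZ, Z), add(Z, SZ)))))
  [6] S(S(add(SSZ, mul(add(SSSZ, Z), add(Z, SZ)))))
  [7] S(S(S(add(SZ, mul(add(SSSZ, Z), add(Z, SZ))))))
  [8] S(S(S(S(add(Z, mul(add(SSSZ, Z), add(Z, SZ)))))))
  [9] S(S(S(S(mul(add(SSSZ, Z), add(Z, SZ))))))
  [10] S(S(S(S(mul(S(add(SSZ, Z)), add(Z, SZ))))))
  [11] S(S(S(S(add(add(Z, SZ), mul(add(SSZ, Z), add(Z, SZ)))))))
  [12] S(S(S(S(add(SZ, mul(add(SSZ, Z), add(Z, SZ)))))))
  [13] S(S(S(S(S(add(Z, mul(add(SSZ, Z), add(Z, SZ))))))))
  [14] S(S(S(S(S(mul(add(SSZ, Z), add(Z, SZ)))))))
  [15] S(S(S(S(S(mul(S(add(SZ, Z)), add(Z, SZ)))))))
  [16] S(S(S(S(S(add(add(Z, SZ), mul(add(SZ, Z), add(Z, SZ))))))))
  [17] S(S(S(S(S(add(SZ, mul(add(SZ, Z), add(Z, SZ))))))))
  [18] S(S(S(S(S(S(add(Z, mul(add(SZ, Z), add(Z, SZ)))))))))
  [19] S(S(S(S(S(S(mul(add(SZ, Z), add(Z, SZ))))))))
  [20] S(S(S(S(S(S(mul(S(add(Z, Z)), add(Z, SZ))))))))
  [21] S(S(S(S(S(S(add(add(Z, SZ), mul(add(Z, Z), add(Z, SZ)))))))))
  [22] S(S(S(S(S(S(add(SZ, mul(add(Z, Z), add(Z, SZ)))))))))
  [23] S(S(S(S(S(S(S(add(Z, mul(add(Z, Z), add(Z, SZ))))))))))
  [24] S(S(S(S(S(S(S(mul(add(Z, Z), add(Z, SZ)))))))))
  [25] S(S(S(S(S(S(S(mul(Z, add(Z, SZ)))))))))
  [26] S^7(Z)

Answer: SAME — A ⇓ S^7(Z), B ⇓ S^7(Z)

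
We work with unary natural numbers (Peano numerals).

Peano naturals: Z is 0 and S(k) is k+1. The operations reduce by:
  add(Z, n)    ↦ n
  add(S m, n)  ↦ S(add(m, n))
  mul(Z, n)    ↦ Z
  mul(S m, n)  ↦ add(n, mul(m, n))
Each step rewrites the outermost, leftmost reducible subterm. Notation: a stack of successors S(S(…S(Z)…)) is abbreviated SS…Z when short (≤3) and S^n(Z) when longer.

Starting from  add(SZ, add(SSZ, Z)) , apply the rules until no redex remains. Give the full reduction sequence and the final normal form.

  start: add(SZ, add(SSZ, Z))
  →1  S(add(Z, add(SSZ, Z)))
  →2  S(add(SSZ, Z))
  →3  S(S(add(SZ, Z)))
  →4  S(S(S(add(Z, Z))))
  →5  SSSZ

Answer: normal form = SSSZ  (in 5 steps)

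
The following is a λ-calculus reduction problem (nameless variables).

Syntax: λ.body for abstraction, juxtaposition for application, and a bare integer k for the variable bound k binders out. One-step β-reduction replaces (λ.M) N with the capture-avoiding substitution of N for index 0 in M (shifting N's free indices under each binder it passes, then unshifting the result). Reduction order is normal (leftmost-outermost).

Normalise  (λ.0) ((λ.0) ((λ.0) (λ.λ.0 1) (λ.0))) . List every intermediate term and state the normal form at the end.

Answer: normal form = λ.0 (λ.0)  (in 4 steps)

Reduction:
  start: (λ.0) ((λ.0) ((λ.0) (λ.λ.0 1) (λ.0)))
  [1] (λ.0) ((λ.0) (λ.λ.0 1) (λ.0))
  [2] (λ.0) (λ.λ.0 1) (λ.0)
  [3] (λ.λ.0 1) (λ.0)
  [4] λ.0 (λ.0)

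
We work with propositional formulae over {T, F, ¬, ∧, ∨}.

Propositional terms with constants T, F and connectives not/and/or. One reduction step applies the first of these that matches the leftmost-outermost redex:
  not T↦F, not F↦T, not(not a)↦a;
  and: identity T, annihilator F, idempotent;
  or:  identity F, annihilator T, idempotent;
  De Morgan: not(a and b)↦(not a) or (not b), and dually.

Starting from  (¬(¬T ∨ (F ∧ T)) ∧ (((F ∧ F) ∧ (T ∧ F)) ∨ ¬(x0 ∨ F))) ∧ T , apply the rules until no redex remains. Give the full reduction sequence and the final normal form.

  start: (¬(¬T ∨ (F ∧ T)) ∧ (((F ∧ F) ∧ (T ∧ F)) ∨ ¬(x0 ∨ F))) ∧ T
  step 1: ¬(¬T ∨ (F ∧ T)) ∧ (((F ∧ F) ∧ (T ∧ F)) ∨ ¬(x0 ∨ F))
  step 2: (¬¬T ∧ ¬(F ∧ T)) ∧ (((F ∧ F) ∧ (T ∧ F)) ∨ ¬(x0 ∨ F))
  step 3: (T ∧ ¬(F ∧ T)) ∧ (((F ∧ F) ∧ (T ∧ F)) ∨ ¬(x0 ∨ F))
  step 4: ¬(F ∧ T) ∧ (((F ∧ F) ∧ (T ∧ F)) ∨ ¬(x0 ∨ F))
  step 5: (¬F ∨ ¬T) ∧ (((F ∧ F) ∧ (T ∧ F)) ∨ ¬(x0 ∨ F))
  step 6: (T ∨ ¬T) ∧ (((F ∧ F) ∧ (T ∧ F)) ∨ ¬(x0 ∨ F))
  step 7: T ∧ (((F ∧ F) ∧ (T ∧ F)) ∨ ¬(x0 ∨ F))
  step 8: ((F ∧ F) ∧ (T ∧ F)) ∨ ¬(x0 ∨ F)
  step 9: (F ∧ (T ∧ F)) ∨ ¬(x0 ∨ F)
  step 10: F ∨ ¬(x0 ∨ F)
  step 11: ¬(x0 ∨ F)
  step 12: ¬x0 ∧ ¬F
  step 13: ¬x0 ∧ T
  step 14: ¬x0

Answer: normal form = ¬x0  (in 14 steps)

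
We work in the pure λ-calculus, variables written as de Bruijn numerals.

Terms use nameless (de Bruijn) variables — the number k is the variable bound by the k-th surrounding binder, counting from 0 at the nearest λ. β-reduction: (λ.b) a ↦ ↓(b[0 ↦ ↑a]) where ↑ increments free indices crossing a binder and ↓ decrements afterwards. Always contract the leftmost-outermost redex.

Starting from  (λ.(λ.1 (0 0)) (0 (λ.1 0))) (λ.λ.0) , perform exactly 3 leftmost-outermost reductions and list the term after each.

  start: (λ.(λ.1 (0 0)) (0 (λ.1 0))) (λ.λ.0)
  step 1: (λ.(λ.λ.0) (0 0)) ((λ.λ.0) (λ.(λ.λ.0) 0))
  step 2: (λ.λ.0) ((λ.λ.0) (λ.(λ.λ.0) 0) ((λ.λ.0) (λ.(λ.λ.0) 0)))
  step 3: λ.0

Answer: after 3 steps: λ.0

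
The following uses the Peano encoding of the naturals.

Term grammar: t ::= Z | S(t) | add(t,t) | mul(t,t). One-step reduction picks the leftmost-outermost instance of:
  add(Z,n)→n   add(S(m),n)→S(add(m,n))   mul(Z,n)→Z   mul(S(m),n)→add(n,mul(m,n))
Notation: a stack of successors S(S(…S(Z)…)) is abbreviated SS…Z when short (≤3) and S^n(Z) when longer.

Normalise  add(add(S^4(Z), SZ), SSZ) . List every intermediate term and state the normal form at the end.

  start: add(add(S^4(Z), SZ), SSZ)
  step 1: add(S(add(SSSZ, SZ)), SSZ)
  step 2: S(add(add(SSSZ, SZ), SSZ))
  step 3: S(add(S(add(SSZ, SZ)), SSZ))
  step 4: S(S(add(add(SSZ, SZ), SSZ)))
  step 5: S(S(add(S(add(SZ, SZ)), SSZ)))
  step 6: S(S(S(add(add(SZ, SZ), SSZ))))
  step 7: S(S(S(add(S(add(Z, SZ)), SSZ))))
  step 8: S(S(S(S(add(add(Z, SZ), SSZ)))))
  step 9: S(S(S(S(add(SZ, SSZ)))))
  step 10: S(S(S(S(S(add(Z, SSZ))))))
  step 11: S^7(Z)

Answer: normal form = S^7(Z)  (in 11 steps)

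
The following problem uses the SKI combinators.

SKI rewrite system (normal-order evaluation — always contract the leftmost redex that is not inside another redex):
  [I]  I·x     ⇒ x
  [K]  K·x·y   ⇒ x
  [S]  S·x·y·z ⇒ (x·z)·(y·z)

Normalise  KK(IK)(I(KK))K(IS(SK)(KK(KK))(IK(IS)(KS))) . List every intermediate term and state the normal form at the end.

Answer: normal form = K  (in 4 steps)

Derivation:
  start: KK(IK)(I(KK))K(IS(SK)(KK(KK))(IK(IS)(KS)))
  step 1: K(I(KK))K(IS(SK)(KK(KK))(IK(IS)(KS)))
  step 2: I(KK)(IS(SK)(KK(KK))(IK(IS)(KS)))
  step 3: KK(IS(SK)(KK(KK))(IK(IS)(KS)))
  step 4: K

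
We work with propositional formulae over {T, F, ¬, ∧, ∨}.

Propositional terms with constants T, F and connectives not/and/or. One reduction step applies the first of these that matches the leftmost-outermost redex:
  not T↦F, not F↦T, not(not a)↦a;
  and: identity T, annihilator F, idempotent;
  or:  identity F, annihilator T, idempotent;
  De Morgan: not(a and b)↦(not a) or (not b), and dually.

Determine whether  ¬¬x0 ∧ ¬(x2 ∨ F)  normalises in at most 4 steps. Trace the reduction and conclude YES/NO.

Answer: YES — reaches normal form x0 ∧ ¬x2 in 4 ≤ 4 steps

Reduction:
  start: ¬¬x0 ∧ ¬(x2 ∨ F)
  step 1: x0 ∧ ¬(x2 ∨ F)
  step 2: x0 ∧ (¬x2 ∧ ¬F)
  step 3: x0 ∧ (¬x2 ∧ T)
  step 4: x0 ∧ ¬x2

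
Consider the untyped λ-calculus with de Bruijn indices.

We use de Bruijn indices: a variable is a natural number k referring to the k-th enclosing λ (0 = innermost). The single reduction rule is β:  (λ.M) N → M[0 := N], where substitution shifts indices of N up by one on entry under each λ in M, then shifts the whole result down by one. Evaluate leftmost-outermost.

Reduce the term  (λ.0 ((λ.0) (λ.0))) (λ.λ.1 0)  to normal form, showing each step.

  start: (λ.0 ((λ.0) (λ.0))) (λ.λ.1 0)
  [1] (λ.λ.1 0) ((λ.0) (λ.0))
  [2] λ.(λ.0) (λ.0) 0
  [3] λ.(λ.0) 0
  [4] λ.0

Answer: normal form = λ.0  (in 4 steps)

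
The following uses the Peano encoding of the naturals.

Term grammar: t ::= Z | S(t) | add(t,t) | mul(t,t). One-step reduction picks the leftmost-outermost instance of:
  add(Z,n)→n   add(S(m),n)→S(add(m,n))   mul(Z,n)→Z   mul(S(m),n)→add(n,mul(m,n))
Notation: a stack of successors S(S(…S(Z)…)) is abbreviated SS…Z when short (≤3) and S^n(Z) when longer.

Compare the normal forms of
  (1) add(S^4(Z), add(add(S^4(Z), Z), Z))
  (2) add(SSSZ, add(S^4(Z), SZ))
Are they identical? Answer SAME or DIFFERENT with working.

Answer: SAME — A ⇓ S^8(Z), B ⇓ S^8(Z)

Working:
Term A:
  start: add(S^4(Z), add(add(S^4(Z), Z), Z))
  [1] S(add(SSSZ, add(add(S^4(Z), Z), Z)))
  [2] S(S(add(SSZ, add(add(S^4(Z), Z), Z))))
  [3] S(S(S(add(SZ, add(add(S^4(Z), Z), Z)))))
  [4] S(S(S(S(add(Z, add(add(S^4(Z), Z), Z))))))
  [5] S(S(S(S(add(add(S^4(Z), Z), Z)))))
  [6] S(S(S(S(add(S(add(SSSZ, Z)), Z)))))
  [7] S(S(S(S(S(add(add(SSSZ, Z), Z))))))
  [8] S(S(S(S(S(add(S(add(SSZ, Z)), Z))))))
  [9] S(S(S(S(S(S(add(add(SSZ, Z), Z)))))))
  [10] S(S(S(S(S(S(add(S(add(SZ, Z)), Z)))))))
  [11] S(S(S(S(S(S(S(add(add(SZ, Z), Z))))))))
  [12] S(S(S(S(S(S(S(add(S(add(Z, Z)), Z))))))))
  [13] S(S(S(S(S(S(S(S(add(add(Z, Z), Z)))))))))
  [14] S(S(S(S(S(S(S(S(add(Z, Z)))))))))
  [15] S^8(Z)

Term B:
  start: add(SSSZ, add(S^4(Z), SZ))
  [1] S(add(SSZ, add(S^4(Z), SZ)))
  [2] S(S(add(SZ, add(S^4(Z), SZ))))
  [3] S(S(S(add(Z, add(S^4(Z), SZ)))))
  [4] S(S(S(add(S^4(Z), SZ))))
  [5] S(S(S(S(add(SSSZ, SZ)))))
  [6] S(S(S(S(S(add(SSZ, SZ))))))
  [7] S(S(S(S(S(S(add(SZ, SZ)))))))
  [8] S(S(S(S(S(S(S(add(Z, SZ))))))))
  [9] S^8(Z)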